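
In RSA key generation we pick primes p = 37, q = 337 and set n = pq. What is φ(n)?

12096

φ(pq) = (p−1)(q−1) = 36 · 336 = 12096.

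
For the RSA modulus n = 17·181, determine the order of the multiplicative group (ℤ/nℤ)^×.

φ(3077) = 3077 · (1 − 1/17) · (1 − 1/181)
       = 3077 · 2880/3077 = 2880.

2880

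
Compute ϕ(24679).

22176

24679 = 23 × 29 × 37.
φ(23) = 23 − 1 = 22.
φ(29) = 29 − 1 = 28.
φ(37) = 37 − 1 = 36.
Multiply: 22 · 28 · 36 = 22176.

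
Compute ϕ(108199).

80640

Factor 108199: 108199 = 7 · 13 · 29 · 41.
φ(108199) = 108199 · (1 − 1/7) · (1 − 1/13) · (1 − 1/29) · (1 − 1/41)
       = 108199 · 80640/108199 = 80640.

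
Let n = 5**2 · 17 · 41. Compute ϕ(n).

12800

φ(5^2) = 5^2 − 5^1 = 25 − 5 = 20.
φ(17) = 17 − 1 = 16.
φ(41) = 41 − 1 = 40.
φ(17425) = 20 × 16 × 40 = 12800.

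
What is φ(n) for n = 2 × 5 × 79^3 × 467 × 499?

451880953056

φ(2) = 2 − 1 = 1.
φ(5) = 5 − 1 = 4.
φ(79^3) = 79^3 − 79^2 = 493039 − 6241 = 486798.
φ(467) = 467 − 1 = 466.
φ(499) = 499 − 1 = 498.
Since φ is multiplicative, φ(1148943572870) = 1 · 4 · 486798 · 466 · 498 = 451880953056.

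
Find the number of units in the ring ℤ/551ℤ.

504

Factor 551: 551 = 19 · 29.
φ(551) = 551 · (1 − 1/19) · (1 − 1/29)
       = 551 · 504/551 = 504.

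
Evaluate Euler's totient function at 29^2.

812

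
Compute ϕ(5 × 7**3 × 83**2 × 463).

3697781472

φ(5470176005) = 5470176005 · (1 − 1/5) · (1 − 1/7) · (1 − 1/83) · (1 − 1/463)
       = 5470176005 · 909216/1345015 = 3697781472.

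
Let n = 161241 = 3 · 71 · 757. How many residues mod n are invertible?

φ(3) = 3 − 1 = 2.
φ(71) = 71 − 1 = 70.
φ(757) = 757 − 1 = 756.
Since φ is multiplicative, φ(161241) = 2 · 70 · 756 = 105840.

105840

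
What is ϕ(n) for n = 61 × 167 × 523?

5199120

φ(5327801) = 5327801 · (1 − 1/61) · (1 − 1/167) · (1 − 1/523)
       = 5327801 · 5199120/5327801 = 5199120.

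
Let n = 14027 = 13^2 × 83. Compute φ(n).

12792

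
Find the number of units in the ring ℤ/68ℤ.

32

Prime factorization: 68 = 2**2 * 17.
φ(68) = 68 · (1 − 1/2) · (1 − 1/17)
       = 68 · 16/34 = 32.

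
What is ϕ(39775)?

30240

Prime factorization: 39775 = 5**2 · 37 · 43.
φ(5^2) = 5^1·(5−1) = 5·4 = 20.
φ(37) = 37 − 1 = 36.
φ(43) = 43 − 1 = 42.
φ(39775) = 20 × 36 × 42 = 30240.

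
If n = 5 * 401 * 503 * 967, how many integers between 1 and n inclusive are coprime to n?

775891200

φ(5) = 5 − 1 = 4.
φ(401) = 401 − 1 = 400.
φ(503) = 503 − 1 = 502.
φ(967) = 967 − 1 = 966.
φ(975234005) = 4 × 400 × 502 × 966 = 775891200.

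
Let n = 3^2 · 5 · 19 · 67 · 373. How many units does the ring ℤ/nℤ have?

φ(21367305) = 21367305 · (1 − 1/3) · (1 − 1/5) · (1 − 1/19) · (1 − 1/67) · (1 − 1/373)
       = 21367305 · 3535488/7122435 = 10606464.

10606464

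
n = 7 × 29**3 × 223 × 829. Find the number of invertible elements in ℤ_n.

25970995008

φ(31561048841) = 31561048841 · (1 − 1/7) · (1 − 1/29) · (1 − 1/223) · (1 − 1/829)
       = 31561048841 · 30881088/37528001 = 25970995008.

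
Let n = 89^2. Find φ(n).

7832

φ(89^2) = 89^1·(89−1) = 89·88 = 7832.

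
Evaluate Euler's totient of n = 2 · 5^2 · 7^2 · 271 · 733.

φ(2) = 2 − 1 = 1.
φ(5^2) = 5^1·(5−1) = 5·4 = 20.
φ(7^2) = 7^1·(7−1) = 7·6 = 42.
φ(271) = 271 − 1 = 270.
φ(733) = 733 − 1 = 732.
Since φ is multiplicative, φ(486675350) = 1 · 20 · 42 · 270 · 732 = 166017600.

166017600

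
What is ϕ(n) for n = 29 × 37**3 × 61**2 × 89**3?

3520527581007360

φ(29) = 29 − 1 = 28.
φ(37^3) = 37^3 − 37^2 = 50653 − 1369 = 49284.
φ(61^2) = 61^2 − 61^1 = 3721 − 61 = 3660.
φ(89^3) = 89^2·(89−1) = 7921·88 = 697048.
Multiply: 28 · 49284 · 3660 · 697048 = 3520527581007360.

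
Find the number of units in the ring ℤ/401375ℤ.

First factor: 401375 = 5^3 * 13^2 * 19.
φ(401375) = 401375 · (1 − 1/5) · (1 − 1/13) · (1 − 1/19)
       = 401375 · 864/1235 = 280800.

280800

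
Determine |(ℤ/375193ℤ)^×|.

272160

375193 = 7^2 · 13 · 19 · 31.
φ(7^2) = 7^2 − 7^1 = 49 − 7 = 42.
φ(13) = 13 − 1 = 12.
φ(19) = 19 − 1 = 18.
φ(31) = 31 − 1 = 30.
Since φ is multiplicative, φ(375193) = 42 · 12 · 18 · 30 = 272160.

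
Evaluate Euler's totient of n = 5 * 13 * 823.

39456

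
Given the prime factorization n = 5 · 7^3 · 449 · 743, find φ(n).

φ(572136005) = 572136005 · (1 − 1/5) · (1 − 1/7) · (1 − 1/449) · (1 − 1/743)
       = 572136005 · 7977984/11676245 = 390921216.

390921216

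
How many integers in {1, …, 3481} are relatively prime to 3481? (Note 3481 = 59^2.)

3422

φ(59^2) = 59^2 − 59^1 = 3481 − 59 = 3422.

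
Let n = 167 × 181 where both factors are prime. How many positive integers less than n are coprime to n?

29880

φ(pq) = (p−1)(q−1) = 166 · 180 = 29880.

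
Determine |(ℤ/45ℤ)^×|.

24

First factor: 45 = 3**2 · 5.
φ(3^2) = 3^1·(3−1) = 3·2 = 6.
φ(5) = 5 − 1 = 4.
Multiply: 6 · 4 = 24.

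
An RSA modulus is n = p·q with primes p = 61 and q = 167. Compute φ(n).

9960

φ(n) = (p − 1)(q − 1) = (61−1)(167−1) = 60·166 = 9960.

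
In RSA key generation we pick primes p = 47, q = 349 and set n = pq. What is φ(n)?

16008

φ(16403) = 16403 · (1 − 1/47) · (1 − 1/349)
       = 16403 · 16008/16403 = 16008.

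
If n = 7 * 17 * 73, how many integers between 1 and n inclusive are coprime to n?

φ(8687) = 8687 · (1 − 1/7) · (1 − 1/17) · (1 − 1/73)
       = 8687 · 6912/8687 = 6912.

6912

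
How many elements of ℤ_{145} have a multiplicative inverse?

112

First factor: 145 = 5 × 29.
φ(5) = 5 − 1 = 4.
φ(29) = 29 − 1 = 28.
Since φ is multiplicative, φ(145) = 4 · 28 = 112.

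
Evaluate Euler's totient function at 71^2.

φ(5041) = 5041 · (1 − 1/71)
       = 5041 · 70/71 = 4970.

4970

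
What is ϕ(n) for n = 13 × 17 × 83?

φ(18343) = 18343 · (1 − 1/13) · (1 − 1/17) · (1 − 1/83)
       = 18343 · 15744/18343 = 15744.

15744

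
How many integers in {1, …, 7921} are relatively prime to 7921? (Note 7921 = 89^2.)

φ(89^2) = 89^2 − 89^1 = 7921 − 89 = 7832.

7832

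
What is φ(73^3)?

φ(73^3) = 73^2·(73−1) = 5329·72 = 383688.

383688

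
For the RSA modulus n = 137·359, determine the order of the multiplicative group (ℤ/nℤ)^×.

48688

For distinct primes, φ(pq) = (p−1)(q−1) = 136 × 358 = 48688.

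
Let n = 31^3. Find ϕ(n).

φ(29791) = 29791 · (1 − 1/31)
       = 29791 · 30/31 = 28830.

28830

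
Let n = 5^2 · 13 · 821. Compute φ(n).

196800

φ(266825) = 266825 · (1 − 1/5) · (1 − 1/13) · (1 − 1/821)
       = 266825 · 39360/53365 = 196800.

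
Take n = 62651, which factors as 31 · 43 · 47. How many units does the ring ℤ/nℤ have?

φ(62651) = 62651 · (1 − 1/31) · (1 − 1/43) · (1 − 1/47)
       = 62651 · 57960/62651 = 57960.

57960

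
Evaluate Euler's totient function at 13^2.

φ(169) = 169 · (1 − 1/13)
       = 169 · 12/13 = 156.

156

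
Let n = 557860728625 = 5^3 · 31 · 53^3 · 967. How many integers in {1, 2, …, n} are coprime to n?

423305064000

φ(557860728625) = 557860728625 · (1 − 1/5) · (1 − 1/31) · (1 − 1/53) · (1 − 1/967)
       = 557860728625 · 6027840/7943905 = 423305064000.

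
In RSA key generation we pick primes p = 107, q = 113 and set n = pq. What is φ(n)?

11872

For distinct primes, φ(pq) = (p−1)(q−1) = 106 × 112 = 11872.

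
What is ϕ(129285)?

First factor: 129285 = 3^2 × 5 × 13^2 × 17.
φ(129285) = 129285 · (1 − 1/3) · (1 − 1/5) · (1 − 1/13) · (1 − 1/17)
       = 129285 · 1536/3315 = 59904.

59904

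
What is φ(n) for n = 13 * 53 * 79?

φ(13) = 13 − 1 = 12.
φ(53) = 53 − 1 = 52.
φ(79) = 79 − 1 = 78.
φ(54431) = 12 × 52 × 78 = 48672.

48672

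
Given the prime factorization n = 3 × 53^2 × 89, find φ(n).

485056

φ(750003) = 750003 · (1 − 1/3) · (1 − 1/53) · (1 − 1/89)
       = 750003 · 9152/14151 = 485056.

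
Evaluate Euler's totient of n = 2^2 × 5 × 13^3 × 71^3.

5724962880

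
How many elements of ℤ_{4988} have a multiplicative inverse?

2352

4988 = 2^2 · 29 · 43.
φ(4988) = 4988 · (1 − 1/2) · (1 − 1/29) · (1 − 1/43)
       = 4988 · 1176/2494 = 2352.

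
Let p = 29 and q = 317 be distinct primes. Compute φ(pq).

8848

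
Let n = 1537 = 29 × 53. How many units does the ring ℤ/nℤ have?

φ(1537) = 1537 · (1 − 1/29) · (1 − 1/53)
       = 1537 · 1456/1537 = 1456.

1456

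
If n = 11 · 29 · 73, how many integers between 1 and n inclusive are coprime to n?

φ(23287) = 23287 · (1 − 1/11) · (1 − 1/29) · (1 − 1/73)
       = 23287 · 20160/23287 = 20160.

20160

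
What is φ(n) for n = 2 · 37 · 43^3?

2795688

φ(2) = 2 − 1 = 1.
φ(37) = 37 − 1 = 36.
φ(43^3) = 43^2·(43−1) = 1849·42 = 77658.
φ(5883518) = 1 × 36 × 77658 = 2795688.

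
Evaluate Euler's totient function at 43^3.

77658

φ(79507) = 79507 · (1 − 1/43)
       = 79507 · 42/43 = 77658.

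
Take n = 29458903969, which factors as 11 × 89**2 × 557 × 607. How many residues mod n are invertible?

φ(11) = 11 − 1 = 10.
φ(89^2) = 89^2 − 89^1 = 7921 − 89 = 7832.
φ(557) = 557 − 1 = 556.
φ(607) = 607 − 1 = 606.
Since φ is multiplicative, φ(29458903969) = 10 · 7832 · 556 · 606 = 26388827520.

26388827520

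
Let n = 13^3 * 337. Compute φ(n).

681408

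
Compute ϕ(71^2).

4970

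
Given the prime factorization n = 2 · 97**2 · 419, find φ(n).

3892416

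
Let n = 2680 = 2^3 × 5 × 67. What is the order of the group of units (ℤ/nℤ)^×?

φ(2680) = 2680 · (1 − 1/2) · (1 − 1/5) · (1 − 1/67)
       = 2680 · 264/670 = 1056.

1056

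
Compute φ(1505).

1008

First factor: 1505 = 5 × 7 × 43.
φ(5) = 5 − 1 = 4.
φ(7) = 7 − 1 = 6.
φ(43) = 43 − 1 = 42.
Multiply: 4 · 6 · 42 = 1008.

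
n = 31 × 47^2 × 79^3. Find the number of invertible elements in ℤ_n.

φ(33762817681) = 33762817681 · (1 − 1/31) · (1 − 1/47) · (1 − 1/79)
       = 33762817681 · 107640/115103 = 31573718280.

31573718280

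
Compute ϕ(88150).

88150 = 2 * 5**2 * 41 * 43.
φ(88150) = 88150 · (1 − 1/2) · (1 − 1/5) · (1 − 1/41) · (1 − 1/43)
       = 88150 · 6720/17630 = 33600.

33600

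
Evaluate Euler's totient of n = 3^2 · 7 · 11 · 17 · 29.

φ(341649) = 341649 · (1 − 1/3) · (1 − 1/7) · (1 − 1/11) · (1 − 1/17) · (1 − 1/29)
       = 341649 · 53760/113883 = 161280.

161280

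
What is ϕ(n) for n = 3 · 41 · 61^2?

292800

φ(3) = 3 − 1 = 2.
φ(41) = 41 − 1 = 40.
φ(61^2) = 61^2 − 61^1 = 3721 − 61 = 3660.
Since φ is multiplicative, φ(457683) = 2 · 40 · 3660 = 292800.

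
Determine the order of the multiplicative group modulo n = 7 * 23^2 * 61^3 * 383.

φ(321915576269) = 321915576269 · (1 − 1/7) · (1 − 1/23) · (1 − 1/61) · (1 − 1/383)
       = 321915576269 · 3025440/3761443 = 258926231520.

258926231520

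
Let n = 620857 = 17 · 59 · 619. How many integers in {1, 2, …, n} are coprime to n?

573504

φ(620857) = 620857 · (1 − 1/17) · (1 − 1/59) · (1 − 1/619)
       = 620857 · 573504/620857 = 573504.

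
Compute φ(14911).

12960

Factor 14911: 14911 = 13 * 31 * 37.
φ(14911) = 14911 · (1 − 1/13) · (1 − 1/31) · (1 − 1/37)
       = 14911 · 12960/14911 = 12960.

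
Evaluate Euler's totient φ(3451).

First factor: 3451 = 7 * 17 * 29.
φ(3451) = 3451 · (1 − 1/7) · (1 − 1/17) · (1 − 1/29)
       = 3451 · 2688/3451 = 2688.

2688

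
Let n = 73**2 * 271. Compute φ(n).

1419120

φ(73^2) = 73^2 − 73^1 = 5329 − 73 = 5256.
φ(271) = 271 − 1 = 270.
Multiply: 5256 · 270 = 1419120.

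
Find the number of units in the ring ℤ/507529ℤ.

Prime factorization: 507529 = 11 · 29 · 37 · 43.
φ(507529) = 507529 · (1 − 1/11) · (1 − 1/29) · (1 − 1/37) · (1 − 1/43)
       = 507529 · 423360/507529 = 423360.

423360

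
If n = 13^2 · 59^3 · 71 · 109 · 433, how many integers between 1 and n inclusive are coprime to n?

φ(116309578683337) = 116309578683337 · (1 − 1/13) · (1 − 1/59) · (1 − 1/71) · (1 − 1/109) · (1 − 1/433)
       = 116309578683337 · 2273080320/2570207029 = 102863703720960.

102863703720960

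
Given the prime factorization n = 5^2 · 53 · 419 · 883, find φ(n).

383423040

φ(490219525) = 490219525 · (1 − 1/5) · (1 − 1/53) · (1 − 1/419) · (1 − 1/883)
       = 490219525 · 76684608/98043905 = 383423040.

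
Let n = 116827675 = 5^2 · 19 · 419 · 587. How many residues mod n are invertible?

φ(116827675) = 116827675 · (1 − 1/5) · (1 − 1/19) · (1 − 1/419) · (1 − 1/587)
       = 116827675 · 17636256/23365535 = 88181280.

88181280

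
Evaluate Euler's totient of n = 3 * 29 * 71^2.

278320

φ(438567) = 438567 · (1 − 1/3) · (1 − 1/29) · (1 − 1/71)
       = 438567 · 3920/6177 = 278320.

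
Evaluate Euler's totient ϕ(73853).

First factor: 73853 = 13^2 * 19 * 23.
φ(73853) = 73853 · (1 − 1/13) · (1 − 1/19) · (1 − 1/23)
       = 73853 · 4752/5681 = 61776.

61776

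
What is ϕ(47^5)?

φ(47^5) = 47^5 − 47^4 = 229345007 − 4879681 = 224465326.

224465326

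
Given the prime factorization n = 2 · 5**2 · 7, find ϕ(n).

φ(350) = 350 · (1 − 1/2) · (1 − 1/5) · (1 − 1/7)
       = 350 · 24/70 = 120.

120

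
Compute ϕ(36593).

Factor 36593: 36593 = 23 · 37 · 43.
φ(23) = 23 − 1 = 22.
φ(37) = 37 − 1 = 36.
φ(43) = 43 − 1 = 42.
Multiply: 22 · 36 · 42 = 33264.

33264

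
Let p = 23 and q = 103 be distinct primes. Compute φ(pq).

2244

φ(n) = (p − 1)(q − 1) = (23−1)(103−1) = 22·102 = 2244.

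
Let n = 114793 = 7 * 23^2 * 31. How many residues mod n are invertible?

91080

φ(114793) = 114793 · (1 − 1/7) · (1 − 1/23) · (1 − 1/31)
       = 114793 · 3960/4991 = 91080.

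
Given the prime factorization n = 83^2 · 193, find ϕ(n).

1306752

φ(83^2) = 83^1·(83−1) = 83·82 = 6806.
φ(193) = 193 − 1 = 192.
Since φ is multiplicative, φ(1329577) = 6806 · 192 = 1306752.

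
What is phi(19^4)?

φ(130321) = 130321 · (1 − 1/19)
       = 130321 · 18/19 = 123462.

123462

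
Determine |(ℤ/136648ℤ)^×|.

136648 = 2^3 × 19 × 29 × 31.
φ(136648) = 136648 · (1 − 1/2) · (1 − 1/19) · (1 − 1/29) · (1 − 1/31)
       = 136648 · 15120/34162 = 60480.

60480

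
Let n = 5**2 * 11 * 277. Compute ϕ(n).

55200

φ(76175) = 76175 · (1 − 1/5) · (1 − 1/11) · (1 − 1/277)
       = 76175 · 11040/15235 = 55200.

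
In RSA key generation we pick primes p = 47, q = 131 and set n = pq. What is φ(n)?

5980

φ(pq) = (p−1)(q−1) = 46 · 130 = 5980.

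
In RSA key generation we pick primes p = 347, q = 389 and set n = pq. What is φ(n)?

134248

For distinct primes, φ(pq) = (p−1)(q−1) = 346 × 388 = 134248.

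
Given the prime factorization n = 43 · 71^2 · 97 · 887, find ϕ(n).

φ(43) = 43 − 1 = 42.
φ(71^2) = 71^2 − 71^1 = 5041 − 71 = 4970.
φ(97) = 97 − 1 = 96.
φ(887) = 887 − 1 = 886.
Since φ is multiplicative, φ(18650071757) = 42 · 4970 · 96 · 886 = 17754589440.

17754589440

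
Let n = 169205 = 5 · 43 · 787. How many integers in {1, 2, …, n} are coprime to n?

φ(169205) = 169205 · (1 − 1/5) · (1 − 1/43) · (1 − 1/787)
       = 169205 · 132048/169205 = 132048.

132048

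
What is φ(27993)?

15120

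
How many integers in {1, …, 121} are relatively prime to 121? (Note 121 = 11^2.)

110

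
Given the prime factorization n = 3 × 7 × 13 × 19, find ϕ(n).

φ(5187) = 5187 · (1 − 1/3) · (1 − 1/7) · (1 − 1/13) · (1 − 1/19)
       = 5187 · 2592/5187 = 2592.

2592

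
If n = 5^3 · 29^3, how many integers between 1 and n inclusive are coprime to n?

2354800

φ(3048625) = 3048625 · (1 − 1/5) · (1 − 1/29)
       = 3048625 · 112/145 = 2354800.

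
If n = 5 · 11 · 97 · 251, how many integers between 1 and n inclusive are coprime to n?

φ(5) = 5 − 1 = 4.
φ(11) = 11 − 1 = 10.
φ(97) = 97 − 1 = 96.
φ(251) = 251 − 1 = 250.
Multiply: 4 · 10 · 96 · 250 = 960000.

960000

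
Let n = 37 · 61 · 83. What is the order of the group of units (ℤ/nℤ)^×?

φ(187331) = 187331 · (1 − 1/37) · (1 − 1/61) · (1 − 1/83)
       = 187331 · 177120/187331 = 177120.

177120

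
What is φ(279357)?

157248

Prime factorization: 279357 = 3 × 13^2 × 19 × 29.
φ(279357) = 279357 · (1 − 1/3) · (1 − 1/13) · (1 − 1/19) · (1 − 1/29)
       = 279357 · 12096/21489 = 157248.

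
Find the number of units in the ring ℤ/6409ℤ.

First factor: 6409 = 13 × 17 × 29.
φ(6409) = 6409 · (1 − 1/13) · (1 − 1/17) · (1 − 1/29)
       = 6409 · 5376/6409 = 5376.

5376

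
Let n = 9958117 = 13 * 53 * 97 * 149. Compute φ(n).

φ(13) = 13 − 1 = 12.
φ(53) = 53 − 1 = 52.
φ(97) = 97 − 1 = 96.
φ(149) = 149 − 1 = 148.
Since φ is multiplicative, φ(9958117) = 12 · 52 · 96 · 148 = 8865792.

8865792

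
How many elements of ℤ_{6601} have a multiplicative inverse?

5280

First factor: 6601 = 7 · 23 · 41.
φ(6601) = 6601 · (1 − 1/7) · (1 − 1/23) · (1 − 1/41)
       = 6601 · 5280/6601 = 5280.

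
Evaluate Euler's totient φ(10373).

8800

First factor: 10373 = 11 × 23 × 41.
φ(11) = 11 − 1 = 10.
φ(23) = 23 − 1 = 22.
φ(41) = 41 − 1 = 40.
φ(10373) = 10 × 22 × 40 = 8800.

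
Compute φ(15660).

Prime factorization: 15660 = 2^2 · 3^3 · 5 · 29.
φ(15660) = 15660 · (1 − 1/2) · (1 − 1/3) · (1 − 1/5) · (1 − 1/29)
       = 15660 · 224/870 = 4032.

4032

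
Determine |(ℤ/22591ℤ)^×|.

Factor 22591: 22591 = 19 · 29 · 41.
φ(22591) = 22591 · (1 − 1/19) · (1 − 1/29) · (1 − 1/41)
       = 22591 · 20160/22591 = 20160.

20160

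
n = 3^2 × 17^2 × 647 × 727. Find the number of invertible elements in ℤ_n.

765401472

φ(3^2) = 3^1·(3−1) = 3·2 = 6.
φ(17^2) = 17^2 − 17^1 = 289 − 17 = 272.
φ(647) = 647 − 1 = 646.
φ(727) = 727 − 1 = 726.
Since φ is multiplicative, φ(1223429769) = 6 · 272 · 646 · 726 = 765401472.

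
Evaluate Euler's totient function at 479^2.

φ(479^2) = 479^1·(479−1) = 479·478 = 228962.

228962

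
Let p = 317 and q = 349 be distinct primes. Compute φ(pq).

φ(317) = 317 − 1 = 316.
φ(349) = 349 − 1 = 348.
Multiply: 316 · 348 = 109968.

109968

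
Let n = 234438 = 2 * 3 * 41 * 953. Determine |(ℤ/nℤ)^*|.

76160

φ(234438) = 234438 · (1 − 1/2) · (1 − 1/3) · (1 − 1/41) · (1 − 1/953)
       = 234438 · 76160/234438 = 76160.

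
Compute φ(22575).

22575 = 3 · 5**2 · 7 · 43.
φ(3) = 3 − 1 = 2.
φ(5^2) = 5^2 − 5^1 = 25 − 5 = 20.
φ(7) = 7 − 1 = 6.
φ(43) = 43 − 1 = 42.
Multiply: 2 · 20 · 6 · 42 = 10080.

10080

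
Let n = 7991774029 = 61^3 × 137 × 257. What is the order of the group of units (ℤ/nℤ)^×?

7773020160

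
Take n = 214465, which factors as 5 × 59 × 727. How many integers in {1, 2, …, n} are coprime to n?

168432

φ(5) = 5 − 1 = 4.
φ(59) = 59 − 1 = 58.
φ(727) = 727 − 1 = 726.
Since φ is multiplicative, φ(214465) = 4 · 58 · 726 = 168432.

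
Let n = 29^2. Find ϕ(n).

812

φ(29^2) = 29^1·(29−1) = 29·28 = 812.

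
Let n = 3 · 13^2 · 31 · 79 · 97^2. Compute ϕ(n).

φ(11682618987) = 11682618987 · (1 − 1/3) · (1 − 1/13) · (1 − 1/31) · (1 − 1/79) · (1 − 1/97)
       = 11682618987 · 5391360/9264567 = 6798504960.

6798504960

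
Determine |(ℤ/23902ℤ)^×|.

10368

23902 = 2 * 17 * 19 * 37.
φ(23902) = 23902 · (1 − 1/2) · (1 − 1/17) · (1 − 1/19) · (1 − 1/37)
       = 23902 · 10368/23902 = 10368.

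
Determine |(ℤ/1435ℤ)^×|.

Prime factorization: 1435 = 5 × 7 × 41.
φ(5) = 5 − 1 = 4.
φ(7) = 7 − 1 = 6.
φ(41) = 41 − 1 = 40.
φ(1435) = 4 × 6 × 40 = 960.

960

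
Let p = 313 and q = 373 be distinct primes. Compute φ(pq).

116064

φ(n) = (p − 1)(q − 1) = (313−1)(373−1) = 312·372 = 116064.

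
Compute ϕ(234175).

161280

Prime factorization: 234175 = 5^2 · 17 · 19 · 29.
φ(234175) = 234175 · (1 − 1/5) · (1 − 1/17) · (1 − 1/19) · (1 − 1/29)
       = 234175 · 32256/46835 = 161280.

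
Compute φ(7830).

Prime factorization: 7830 = 2 × 3^3 × 5 × 29.
φ(2) = 2 − 1 = 1.
φ(3^3) = 3^2·(3−1) = 9·2 = 18.
φ(5) = 5 − 1 = 4.
φ(29) = 29 − 1 = 28.
Multiply: 1 · 18 · 4 · 28 = 2016.

2016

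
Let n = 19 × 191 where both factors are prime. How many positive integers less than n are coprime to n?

3420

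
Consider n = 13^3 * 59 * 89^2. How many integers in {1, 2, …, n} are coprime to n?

921231168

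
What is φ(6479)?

Prime factorization: 6479 = 11 * 19 * 31.
φ(11) = 11 − 1 = 10.
φ(19) = 19 − 1 = 18.
φ(31) = 31 − 1 = 30.
Since φ is multiplicative, φ(6479) = 10 · 18 · 30 = 5400.

5400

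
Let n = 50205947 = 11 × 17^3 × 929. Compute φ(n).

φ(11) = 11 − 1 = 10.
φ(17^3) = 17^3 − 17^2 = 4913 − 289 = 4624.
φ(929) = 929 − 1 = 928.
φ(50205947) = 10 × 4624 × 928 = 42910720.

42910720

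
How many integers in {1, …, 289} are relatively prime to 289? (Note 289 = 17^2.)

φ(289) = 289 · (1 − 1/17)
       = 289 · 16/17 = 272.

272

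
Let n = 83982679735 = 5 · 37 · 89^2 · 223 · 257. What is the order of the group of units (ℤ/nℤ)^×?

64095584256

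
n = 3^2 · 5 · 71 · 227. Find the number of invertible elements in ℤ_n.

379680

φ(3^2) = 3^2 − 3^1 = 9 − 3 = 6.
φ(5) = 5 − 1 = 4.
φ(71) = 71 − 1 = 70.
φ(227) = 227 − 1 = 226.
Since φ is multiplicative, φ(725265) = 6 · 4 · 70 · 226 = 379680.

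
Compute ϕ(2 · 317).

φ(634) = 634 · (1 − 1/2) · (1 − 1/317)
       = 634 · 316/634 = 316.

316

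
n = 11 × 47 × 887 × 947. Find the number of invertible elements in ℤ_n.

385551760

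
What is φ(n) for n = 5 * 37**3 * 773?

152188992

φ(195773845) = 195773845 · (1 − 1/5) · (1 − 1/37) · (1 − 1/773)
       = 195773845 · 111168/143005 = 152188992.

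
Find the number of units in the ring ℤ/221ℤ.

192

Prime factorization: 221 = 13 · 17.
φ(221) = 221 · (1 − 1/13) · (1 − 1/17)
       = 221 · 192/221 = 192.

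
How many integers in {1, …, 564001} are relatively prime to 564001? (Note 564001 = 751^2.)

φ(751^2) = 751^2 − 751^1 = 564001 − 751 = 563250.

563250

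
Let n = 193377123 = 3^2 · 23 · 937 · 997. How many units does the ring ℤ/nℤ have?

φ(193377123) = 193377123 · (1 − 1/3) · (1 − 1/23) · (1 − 1/937) · (1 − 1/997)
       = 193377123 · 41019264/64459041 = 123057792.

123057792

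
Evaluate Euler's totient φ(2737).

2737 = 7 × 17 × 23.
φ(7) = 7 − 1 = 6.
φ(17) = 17 − 1 = 16.
φ(23) = 23 − 1 = 22.
Multiply: 6 · 16 · 22 = 2112.

2112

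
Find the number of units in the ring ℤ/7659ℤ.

First factor: 7659 = 3^2 · 23 · 37.
φ(7659) = 7659 · (1 − 1/3) · (1 − 1/23) · (1 − 1/37)
       = 7659 · 1584/2553 = 4752.

4752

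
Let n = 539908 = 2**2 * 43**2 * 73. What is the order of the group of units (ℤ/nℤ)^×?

φ(539908) = 539908 · (1 − 1/2) · (1 − 1/43) · (1 − 1/73)
       = 539908 · 3024/6278 = 260064.

260064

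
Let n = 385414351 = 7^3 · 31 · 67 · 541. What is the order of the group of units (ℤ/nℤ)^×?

314344800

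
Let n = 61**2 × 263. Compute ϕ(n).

958920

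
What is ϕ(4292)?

4292 = 2^2 · 29 · 37.
φ(4292) = 4292 · (1 − 1/2) · (1 − 1/29) · (1 − 1/37)
       = 4292 · 1008/2146 = 2016.

2016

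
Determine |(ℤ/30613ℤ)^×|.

First factor: 30613 = 11**3 * 23.
φ(30613) = 30613 · (1 − 1/11) · (1 − 1/23)
       = 30613 · 220/253 = 26620.

26620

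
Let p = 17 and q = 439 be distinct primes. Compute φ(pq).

φ(pq) = (p−1)(q−1) = 16 · 438 = 7008.

7008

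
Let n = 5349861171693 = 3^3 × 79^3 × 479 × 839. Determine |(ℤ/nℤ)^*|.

3509887573296

φ(5349861171693) = 5349861171693 · (1 − 1/3) · (1 − 1/79) · (1 − 1/479) · (1 − 1/839)
       = 5349861171693 · 62487984/95245797 = 3509887573296.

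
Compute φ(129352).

129352 = 2^3 · 19 · 23 · 37.
φ(2^3) = 2^3 − 2^2 = 8 − 4 = 4.
φ(19) = 19 − 1 = 18.
φ(23) = 23 − 1 = 22.
φ(37) = 37 − 1 = 36.
φ(129352) = 4 × 18 × 22 × 36 = 57024.

57024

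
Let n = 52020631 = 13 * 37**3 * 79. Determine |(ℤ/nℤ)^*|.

46129824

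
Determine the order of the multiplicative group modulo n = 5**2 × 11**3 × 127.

3049200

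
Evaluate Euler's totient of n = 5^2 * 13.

240

φ(325) = 325 · (1 − 1/5) · (1 − 1/13)
       = 325 · 48/65 = 240.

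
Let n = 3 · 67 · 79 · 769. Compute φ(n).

φ(12210951) = 12210951 · (1 − 1/3) · (1 − 1/67) · (1 − 1/79) · (1 − 1/769)
       = 12210951 · 7907328/12210951 = 7907328.

7907328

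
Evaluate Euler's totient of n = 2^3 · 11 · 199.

φ(17512) = 17512 · (1 − 1/2) · (1 − 1/11) · (1 − 1/199)
       = 17512 · 1980/4378 = 7920.

7920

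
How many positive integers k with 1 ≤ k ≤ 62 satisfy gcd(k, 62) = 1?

30

First factor: 62 = 2 × 31.
φ(62) = 62 · (1 − 1/2) · (1 − 1/31)
       = 62 · 30/62 = 30.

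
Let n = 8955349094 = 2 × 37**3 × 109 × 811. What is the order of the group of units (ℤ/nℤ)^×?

4311364320

φ(8955349094) = 8955349094 · (1 − 1/2) · (1 − 1/37) · (1 − 1/109) · (1 − 1/811)
       = 8955349094 · 3149280/6541526 = 4311364320.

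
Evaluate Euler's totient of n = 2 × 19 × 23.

φ(874) = 874 · (1 − 1/2) · (1 − 1/19) · (1 − 1/23)
       = 874 · 396/874 = 396.

396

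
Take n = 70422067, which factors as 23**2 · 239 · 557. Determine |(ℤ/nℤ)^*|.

φ(23^2) = 23^1·(23−1) = 23·22 = 506.
φ(239) = 239 − 1 = 238.
φ(557) = 557 − 1 = 556.
φ(70422067) = 506 × 238 × 556 = 66957968.

66957968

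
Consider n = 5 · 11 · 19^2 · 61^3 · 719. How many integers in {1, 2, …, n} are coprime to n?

2192913302400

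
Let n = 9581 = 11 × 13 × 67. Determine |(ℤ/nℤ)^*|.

7920

φ(11) = 11 − 1 = 10.
φ(13) = 13 − 1 = 12.
φ(67) = 67 − 1 = 66.
Multiply: 10 · 12 · 66 = 7920.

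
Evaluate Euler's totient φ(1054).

480

First factor: 1054 = 2 * 17 * 31.
φ(2) = 2 − 1 = 1.
φ(17) = 17 − 1 = 16.
φ(31) = 31 − 1 = 30.
φ(1054) = 1 × 16 × 30 = 480.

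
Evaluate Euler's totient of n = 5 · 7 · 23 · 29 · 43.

620928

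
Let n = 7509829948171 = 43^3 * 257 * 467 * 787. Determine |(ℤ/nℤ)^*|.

φ(43^3) = 43^2·(43−1) = 1849·42 = 77658.
φ(257) = 257 − 1 = 256.
φ(467) = 467 − 1 = 466.
φ(787) = 787 − 1 = 786.
Multiply: 77658 · 256 · 466 · 786 = 7281730971648.

7281730971648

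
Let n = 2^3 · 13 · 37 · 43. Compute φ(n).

72576

φ(2^3) = 2^3 − 2^2 = 8 − 4 = 4.
φ(13) = 13 − 1 = 12.
φ(37) = 37 − 1 = 36.
φ(43) = 43 − 1 = 42.
Since φ is multiplicative, φ(165464) = 4 · 12 · 36 · 42 = 72576.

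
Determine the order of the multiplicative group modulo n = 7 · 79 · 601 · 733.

205545600

φ(243614749) = 243614749 · (1 − 1/7) · (1 − 1/79) · (1 − 1/601) · (1 − 1/733)
       = 243614749 · 205545600/243614749 = 205545600.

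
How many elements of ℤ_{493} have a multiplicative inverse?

448

First factor: 493 = 17 × 29.
φ(17) = 17 − 1 = 16.
φ(29) = 29 − 1 = 28.
Since φ is multiplicative, φ(493) = 16 · 28 = 448.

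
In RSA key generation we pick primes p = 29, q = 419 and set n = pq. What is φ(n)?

11704

φ(pq) = (p−1)(q−1) = 28 · 418 = 11704.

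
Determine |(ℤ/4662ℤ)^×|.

First factor: 4662 = 2 · 3**2 · 7 · 37.
φ(4662) = 4662 · (1 − 1/2) · (1 − 1/3) · (1 − 1/7) · (1 − 1/37)
       = 4662 · 432/1554 = 1296.

1296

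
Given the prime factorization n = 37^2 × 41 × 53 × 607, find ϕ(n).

φ(37^2) = 37^2 − 37^1 = 1369 − 37 = 1332.
φ(41) = 41 − 1 = 40.
φ(53) = 53 − 1 = 52.
φ(607) = 607 − 1 = 606.
Multiply: 1332 · 40 · 52 · 606 = 1678959360.

1678959360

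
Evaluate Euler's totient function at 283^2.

79806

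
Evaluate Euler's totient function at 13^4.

26364

φ(28561) = 28561 · (1 − 1/13)
       = 28561 · 12/13 = 26364.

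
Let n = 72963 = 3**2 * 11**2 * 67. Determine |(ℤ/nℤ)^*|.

φ(3^2) = 3^1·(3−1) = 3·2 = 6.
φ(11^2) = 11^1·(11−1) = 11·10 = 110.
φ(67) = 67 − 1 = 66.
φ(72963) = 6 × 110 × 66 = 43560.

43560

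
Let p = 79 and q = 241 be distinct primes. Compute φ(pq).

φ(pq) = (p−1)(q−1) = 78 · 240 = 18720.

18720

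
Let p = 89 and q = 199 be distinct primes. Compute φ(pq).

17424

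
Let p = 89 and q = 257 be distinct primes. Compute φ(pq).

22528

For distinct primes, φ(pq) = (p−1)(q−1) = 88 × 256 = 22528.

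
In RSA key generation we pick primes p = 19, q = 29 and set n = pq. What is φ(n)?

504

φ(19) = 19 − 1 = 18.
φ(29) = 29 − 1 = 28.
φ(551) = 18 × 28 = 504.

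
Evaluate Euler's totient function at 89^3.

697048

φ(704969) = 704969 · (1 − 1/89)
       = 704969 · 88/89 = 697048.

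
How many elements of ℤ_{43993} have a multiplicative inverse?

First factor: 43993 = 29 · 37 · 41.
φ(43993) = 43993 · (1 − 1/29) · (1 − 1/37) · (1 − 1/41)
       = 43993 · 40320/43993 = 40320.

40320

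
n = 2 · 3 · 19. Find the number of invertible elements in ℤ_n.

36

φ(114) = 114 · (1 − 1/2) · (1 − 1/3) · (1 − 1/19)
       = 114 · 36/114 = 36.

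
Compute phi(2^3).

φ(8) = 8 · (1 − 1/2)
       = 8 · 1/2 = 4.

4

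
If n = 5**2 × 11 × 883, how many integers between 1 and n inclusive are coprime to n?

176400

φ(242825) = 242825 · (1 − 1/5) · (1 − 1/11) · (1 − 1/883)
       = 242825 · 35280/48565 = 176400.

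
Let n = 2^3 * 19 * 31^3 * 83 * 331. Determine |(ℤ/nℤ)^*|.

φ(2^3) = 2^2·(2−1) = 4·1 = 4.
φ(19) = 19 − 1 = 18.
φ(31^3) = 31^2·(31−1) = 961·30 = 28830.
φ(83) = 83 − 1 = 82.
φ(331) = 331 − 1 = 330.
φ(124404117736) = 4 × 18 × 28830 × 82 × 330 = 56170065600.

56170065600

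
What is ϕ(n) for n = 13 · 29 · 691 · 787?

182226240

φ(13) = 13 − 1 = 12.
φ(29) = 29 − 1 = 28.
φ(691) = 691 − 1 = 690.
φ(787) = 787 − 1 = 786.
Multiply: 12 · 28 · 690 · 786 = 182226240.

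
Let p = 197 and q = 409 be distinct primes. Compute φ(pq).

For distinct primes, φ(pq) = (p−1)(q−1) = 196 × 408 = 79968.

79968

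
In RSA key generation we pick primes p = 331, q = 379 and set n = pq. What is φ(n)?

124740

φ(pq) = (p−1)(q−1) = 330 · 378 = 124740.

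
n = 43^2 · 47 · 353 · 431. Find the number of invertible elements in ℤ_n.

12574383360

φ(13221683129) = 13221683129 · (1 − 1/43) · (1 − 1/47) · (1 − 1/353) · (1 − 1/431)
       = 13221683129 · 292427520/307481003 = 12574383360.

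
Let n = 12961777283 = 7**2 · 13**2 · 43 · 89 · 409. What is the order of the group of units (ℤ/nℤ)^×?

9880206336

φ(7^2) = 7^1·(7−1) = 7·6 = 42.
φ(13^2) = 13^2 − 13^1 = 169 − 13 = 156.
φ(43) = 43 − 1 = 42.
φ(89) = 89 − 1 = 88.
φ(409) = 409 − 1 = 408.
φ(12961777283) = 42 × 156 × 42 × 88 × 408 = 9880206336.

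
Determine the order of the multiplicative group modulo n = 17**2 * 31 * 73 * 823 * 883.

425954350080

φ(475272772963) = 475272772963 · (1 − 1/17) · (1 − 1/31) · (1 − 1/73) · (1 − 1/823) · (1 − 1/883)
       = 475272772963 · 25056138240/27957221939 = 425954350080.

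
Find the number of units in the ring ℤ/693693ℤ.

332640

Factor 693693: 693693 = 3**2 × 7**2 × 11**2 × 13.
φ(3^2) = 3^2 − 3^1 = 9 − 3 = 6.
φ(7^2) = 7^2 − 7^1 = 49 − 7 = 42.
φ(11^2) = 11^1·(11−1) = 11·10 = 110.
φ(13) = 13 − 1 = 12.
Multiply: 6 · 42 · 110 · 12 = 332640.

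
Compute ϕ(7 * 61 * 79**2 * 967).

2142897120

φ(7) = 7 − 1 = 6.
φ(61) = 61 − 1 = 60.
φ(79^2) = 79^1·(79−1) = 79·78 = 6162.
φ(967) = 967 − 1 = 966.
Multiply: 6 · 60 · 6162 · 966 = 2142897120.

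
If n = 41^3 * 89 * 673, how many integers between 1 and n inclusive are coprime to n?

φ(4128161137) = 4128161137 · (1 − 1/41) · (1 − 1/89) · (1 − 1/673)
       = 4128161137 · 2365440/2455777 = 3976304640.

3976304640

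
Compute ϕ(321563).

264000

First factor: 321563 = 11 × 23 × 31 × 41.
φ(321563) = 321563 · (1 − 1/11) · (1 − 1/23) · (1 − 1/31) · (1 − 1/41)
       = 321563 · 264000/321563 = 264000.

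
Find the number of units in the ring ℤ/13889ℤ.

12096

Prime factorization: 13889 = 17 · 19 · 43.
φ(17) = 17 − 1 = 16.
φ(19) = 19 − 1 = 18.
φ(43) = 43 − 1 = 42.
Since φ is multiplicative, φ(13889) = 16 · 18 · 42 = 12096.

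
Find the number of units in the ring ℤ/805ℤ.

528

Factor 805: 805 = 5 · 7 · 23.
φ(5) = 5 − 1 = 4.
φ(7) = 7 − 1 = 6.
φ(23) = 23 − 1 = 22.
Multiply: 4 · 6 · 22 = 528.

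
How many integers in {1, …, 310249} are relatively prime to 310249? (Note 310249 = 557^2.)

φ(310249) = 310249 · (1 − 1/557)
       = 310249 · 556/557 = 309692.

309692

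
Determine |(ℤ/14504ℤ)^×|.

First factor: 14504 = 2^3 × 7^2 × 37.
φ(14504) = 14504 · (1 − 1/2) · (1 − 1/7) · (1 − 1/37)
       = 14504 · 216/518 = 6048.

6048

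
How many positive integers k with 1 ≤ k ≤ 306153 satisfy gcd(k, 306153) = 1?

306153 = 3**3 · 17 · 23 · 29.
φ(3^3) = 3^2·(3−1) = 9·2 = 18.
φ(17) = 17 − 1 = 16.
φ(23) = 23 − 1 = 22.
φ(29) = 29 − 1 = 28.
Multiply: 18 · 16 · 22 · 28 = 177408.

177408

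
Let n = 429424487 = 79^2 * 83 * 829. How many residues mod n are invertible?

418375152

φ(79^2) = 79^1·(79−1) = 79·78 = 6162.
φ(83) = 83 − 1 = 82.
φ(829) = 829 − 1 = 828.
φ(429424487) = 6162 × 82 × 828 = 418375152.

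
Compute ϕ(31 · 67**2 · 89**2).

1038993120

φ(1102278439) = 1102278439 · (1 − 1/31) · (1 − 1/67) · (1 − 1/89)
       = 1102278439 · 174240/184853 = 1038993120.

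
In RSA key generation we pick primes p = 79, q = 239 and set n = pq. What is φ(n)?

18564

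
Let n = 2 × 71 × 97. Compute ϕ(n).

6720

φ(2) = 2 − 1 = 1.
φ(71) = 71 − 1 = 70.
φ(97) = 97 − 1 = 96.
Multiply: 1 · 70 · 96 = 6720.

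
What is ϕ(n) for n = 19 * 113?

2016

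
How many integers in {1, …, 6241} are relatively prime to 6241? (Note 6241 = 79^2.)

φ(6241) = 6241 · (1 − 1/79)
       = 6241 · 78/79 = 6162.

6162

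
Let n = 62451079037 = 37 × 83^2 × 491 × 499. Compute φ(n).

φ(37) = 37 − 1 = 36.
φ(83^2) = 83^2 − 83^1 = 6889 − 83 = 6806.
φ(491) = 491 − 1 = 490.
φ(499) = 499 − 1 = 498.
Multiply: 36 · 6806 · 490 · 498 = 59788804320.

59788804320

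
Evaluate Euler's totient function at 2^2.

2

φ(4) = 4 · (1 − 1/2)
       = 4 · 1/2 = 2.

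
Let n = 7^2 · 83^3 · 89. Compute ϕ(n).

φ(7^2) = 7^2 − 7^1 = 49 − 7 = 42.
φ(83^3) = 83^3 − 83^2 = 571787 − 6889 = 564898.
φ(89) = 89 − 1 = 88.
Multiply: 42 · 564898 · 88 = 2087863008.

2087863008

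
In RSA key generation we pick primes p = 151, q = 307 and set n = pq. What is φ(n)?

φ(n) = (p − 1)(q − 1) = (151−1)(307−1) = 150·306 = 45900.

45900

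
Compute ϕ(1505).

1008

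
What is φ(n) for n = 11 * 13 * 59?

6960

φ(8437) = 8437 · (1 − 1/11) · (1 − 1/13) · (1 − 1/59)
       = 8437 · 6960/8437 = 6960.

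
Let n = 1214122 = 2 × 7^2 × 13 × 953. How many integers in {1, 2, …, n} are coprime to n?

φ(1214122) = 1214122 · (1 − 1/2) · (1 − 1/7) · (1 − 1/13) · (1 − 1/953)
       = 1214122 · 68544/173446 = 479808.

479808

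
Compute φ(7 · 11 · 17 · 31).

φ(7) = 7 − 1 = 6.
φ(11) = 11 − 1 = 10.
φ(17) = 17 − 1 = 16.
φ(31) = 31 − 1 = 30.
φ(40579) = 6 × 10 × 16 × 30 = 28800.

28800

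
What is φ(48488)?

First factor: 48488 = 2^3 × 11 × 19 × 29.
φ(48488) = 48488 · (1 − 1/2) · (1 − 1/11) · (1 − 1/19) · (1 − 1/29)
       = 48488 · 5040/12122 = 20160.

20160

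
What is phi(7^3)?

294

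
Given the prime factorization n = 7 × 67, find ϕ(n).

φ(7) = 7 − 1 = 6.
φ(67) = 67 − 1 = 66.
Since φ is multiplicative, φ(469) = 6 · 66 = 396.

396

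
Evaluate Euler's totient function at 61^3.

223260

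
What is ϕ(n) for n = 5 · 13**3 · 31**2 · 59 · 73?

31504412160

φ(45467211595) = 45467211595 · (1 − 1/5) · (1 − 1/13) · (1 − 1/31) · (1 − 1/59) · (1 − 1/73)
       = 45467211595 · 6013440/8678605 = 31504412160.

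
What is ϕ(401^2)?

φ(160801) = 160801 · (1 − 1/401)
       = 160801 · 400/401 = 160400.

160400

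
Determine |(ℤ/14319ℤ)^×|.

Factor 14319: 14319 = 3^2 * 37 * 43.
φ(14319) = 14319 · (1 − 1/3) · (1 − 1/37) · (1 − 1/43)
       = 14319 · 3024/4773 = 9072.

9072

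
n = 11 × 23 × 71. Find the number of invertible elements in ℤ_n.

φ(17963) = 17963 · (1 − 1/11) · (1 − 1/23) · (1 − 1/71)
       = 17963 · 15400/17963 = 15400.

15400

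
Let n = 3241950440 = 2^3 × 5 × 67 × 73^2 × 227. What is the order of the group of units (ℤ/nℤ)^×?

φ(2^3) = 2^2·(2−1) = 4·1 = 4.
φ(5) = 5 − 1 = 4.
φ(67) = 67 − 1 = 66.
φ(73^2) = 73^2 − 73^1 = 5329 − 73 = 5256.
φ(227) = 227 − 1 = 226.
φ(3241950440) = 4 × 4 × 66 × 5256 × 226 = 1254375936.

1254375936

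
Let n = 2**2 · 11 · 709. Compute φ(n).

14160

φ(31196) = 31196 · (1 − 1/2) · (1 − 1/11) · (1 − 1/709)
       = 31196 · 7080/15598 = 14160.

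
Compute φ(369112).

169344

Factor 369112: 369112 = 2^3 * 29 * 37 * 43.
φ(369112) = 369112 · (1 − 1/2) · (1 − 1/29) · (1 − 1/37) · (1 − 1/43)
       = 369112 · 42336/92278 = 169344.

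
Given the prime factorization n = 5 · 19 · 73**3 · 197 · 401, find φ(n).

φ(2919461715155) = 2919461715155 · (1 − 1/5) · (1 − 1/19) · (1 − 1/73) · (1 − 1/197) · (1 − 1/401)
       = 2919461715155 · 406425600/547844195 = 2165842022400.

2165842022400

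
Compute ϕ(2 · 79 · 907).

70668

φ(143306) = 143306 · (1 − 1/2) · (1 − 1/79) · (1 − 1/907)
       = 143306 · 70668/143306 = 70668.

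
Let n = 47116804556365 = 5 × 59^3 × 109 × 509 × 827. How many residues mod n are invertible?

36598182905088

φ(5) = 5 − 1 = 4.
φ(59^3) = 59^3 − 59^2 = 205379 − 3481 = 201898.
φ(109) = 109 − 1 = 108.
φ(509) = 509 − 1 = 508.
φ(827) = 827 − 1 = 826.
Multiply: 4 · 201898 · 108 · 508 · 826 = 36598182905088.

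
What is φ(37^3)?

49284

φ(50653) = 50653 · (1 − 1/37)
       = 50653 · 36/37 = 49284.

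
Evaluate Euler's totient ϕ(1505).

1008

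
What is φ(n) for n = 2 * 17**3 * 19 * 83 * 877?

φ(13589642954) = 13589642954 · (1 − 1/2) · (1 − 1/17) · (1 − 1/19) · (1 − 1/83) · (1 − 1/877)
       = 13589642954 · 20687616/47022986 = 5978721024.

5978721024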